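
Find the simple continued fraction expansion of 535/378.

[1; 2, 2, 2, 4, 1, 5]

Run the Euclidean algorithm on 535 and 378; the successive quotients are the partial quotients a_0, a_1, ... (each step inverts the fractional part left over by the previous one):
  535 = 1*378 + 157, so a_0 = 1.
  378 = 2*157 + 64, so a_1 = 2.
  157 = 2*64 + 29, so a_2 = 2.
  64 = 2*29 + 6, so a_3 = 2.
  29 = 4*6 + 5, so a_4 = 4.
  6 = 1*5 + 1, so a_5 = 1.
  5 = 5*1 + 0, so a_6 = 5.
The remainder reaches 0 after 7 divisions, so the expansion has 7 partial quotients, read off in order.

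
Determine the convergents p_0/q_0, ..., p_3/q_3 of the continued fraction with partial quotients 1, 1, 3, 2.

1/1, 2/1, 7/4, 16/9

Using the convergent recurrence p_i = a_i*p_{i-1} + p_{i-2}, q_i = a_i*q_{i-1} + q_{i-2} with p_{-2}=0, p_{-1}=1, q_{-2}=1, q_{-1}=0:
  i=0: a_0=1, p_0 = 1*1 + 0 = 1, q_0 = 1*0 + 1 = 1.
  i=1: a_1=1, p_1 = 1*1 + 1 = 2, q_1 = 1*1 + 0 = 1.
  i=2: a_2=3, p_2 = 3*2 + 1 = 7, q_2 = 3*1 + 1 = 4.
  i=3: a_3=2, p_3 = 2*7 + 2 = 16, q_3 = 2*4 + 1 = 9.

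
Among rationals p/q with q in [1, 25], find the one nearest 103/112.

23/25

Expand x = 103/112 as a continued fraction with the Euclidean algorithm:
  103 = 0*112 + 103, so a_0 = 0.
  112 = 1*103 + 9, so a_1 = 1.
  103 = 11*9 + 4, so a_2 = 11.
  9 = 2*4 + 1, so a_3 = 2.
  4 = 4*1 + 0, so a_4 = 4.
so x = [0; 1, 11, 2, 4].
Convergents (p_i = a_i*p_{i-1} + p_{i-2}, q_i = a_i*q_{i-1} + q_{i-2} with p_{-2}=0, p_{-1}=1, q_{-2}=1, q_{-1}=0), until the denominator exceeds 25:
  i=0: a_0=0, p_0 = 0*1 + 0 = 0, q_0 = 0*0 + 1 = 1.
  i=1: a_1=1, p_1 = 1*0 + 1 = 1, q_1 = 1*1 + 0 = 1.
  i=2: a_2=11, p_2 = 11*1 + 0 = 11, q_2 = 11*1 + 1 = 12.
  i=3: a_3=2, p_3 = 2*11 + 1 = 23, q_3 = 2*12 + 1 = 25.
  i=4: a_4=4, p_4 = 4*23 + 11 = 103, q_4 = 4*25 + 12 = 112.
q_4 = 112 > 25, so the last convergent with denominator <= 25 is p_3/q_3 = 23/25.
The closest fraction with denominator <= 25 is either p_3/q_3 or the intermediate fraction (k*p_3 + p_2)/(k*q_3 + q_2) with the largest k >= 1 whose denominator stays <= 25; these approach x as k grows, and every other convergent or intermediate fraction in range is farther away.
Largest k: floor((25 - q_2)/q_3) = floor((25 - 12)/25) = 0.
Since k = 0, no intermediate fraction beyond p_3/q_3 has denominator <= 25, so the convergent 23/25 is the closest (its error is |103*25 - 23*112|/(112*25) = 1/2800).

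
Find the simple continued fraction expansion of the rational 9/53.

[0; 5, 1, 8]

Run the Euclidean algorithm on 9 and 53; the successive quotients are the partial quotients a_0, a_1, ... (each step inverts the fractional part left over by the previous one):
  9 = 0*53 + 9, so a_0 = 0.
  53 = 5*9 + 8, so a_1 = 5.
  9 = 1*8 + 1, so a_2 = 1.
  8 = 8*1 + 0, so a_3 = 8.
The remainder reaches 0 after 4 divisions, so the expansion has 4 partial quotients, read off in order.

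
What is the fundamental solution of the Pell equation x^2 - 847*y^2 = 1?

First expand sqrt(847) as a continued fraction. With x_i = (sqrt(847) + m_i)/d_i and (m_0, d_0) = (0, 1): a_0 = floor(sqrt(847)) = 29, since 29^2 = 841 <= 847 < 900 = 30^2.
Iterate m_{i+1} = d_i*a_i - m_i, d_{i+1} = (847 - m_{i+1}^2)/d_i, a_{i+1} = floor((a_0 + m_{i+1})/d_{i+1}):
  m_1 = 1*29 - 0 = 29, d_1 = (847 - 29^2)/1 = 6/1 = 6, a_1 = floor((29 + 29)/6) = 9.
  m_2 = 6*9 - 29 = 25, d_2 = (847 - 25^2)/6 = 222/6 = 37, a_2 = floor((29 + 25)/37) = 1.
  m_3 = 37*1 - 25 = 12, d_3 = (847 - 12^2)/37 = 703/37 = 19, a_3 = floor((29 + 12)/19) = 2.
  m_4 = 19*2 - 12 = 26, d_4 = (847 - 26^2)/19 = 171/19 = 9, a_4 = floor((29 + 26)/9) = 6.
  m_5 = 9*6 - 26 = 28, d_5 = (847 - 28^2)/9 = 63/9 = 7, a_5 = floor((29 + 28)/7) = 8.
  m_6 = 7*8 - 28 = 28, d_6 = (847 - 28^2)/7 = 63/7 = 9, a_6 = floor((29 + 28)/9) = 6.
  m_7 = 9*6 - 28 = 26, d_7 = (847 - 26^2)/9 = 171/9 = 19, a_7 = floor((29 + 26)/19) = 2.
  m_8 = 19*2 - 26 = 12, d_8 = (847 - 12^2)/19 = 703/19 = 37, a_8 = floor((29 + 12)/37) = 1.
  m_9 = 37*1 - 12 = 25, d_9 = (847 - 25^2)/37 = 222/37 = 6, a_9 = floor((29 + 25)/6) = 9.
  m_10 = 6*9 - 25 = 29, d_10 = (847 - 29^2)/6 = 6/6 = 1, a_10 = floor((29 + 29)/1) = 58.
  m_11 = 1*58 - 29 = 29, d_11 = (847 - 29^2)/1 = 6/1 = 6: (m_11, d_11) = (m_1, d_1) = (29, 6), so from here the quotients repeat a_1, ..., a_10; the period length is 10.
So sqrt(847) = [29; (9, 1, 2, 6, 8, 6, 2, 1, 9, 58)] with period length k = 10.
k is even, so the fundamental solution of x^2 - 847y^2 = 1 is (p_{k-1}, q_{k-1}) = (p_9, q_9); compute convergents through index 9.
Convergents (p_i = a_i*p_{i-1} + p_{i-2}, q_i = a_i*q_{i-1} + q_{i-2} with p_{-2}=0, p_{-1}=1, q_{-2}=1, q_{-1}=0):
  i=0: a_0=29, p_0 = 29*1 + 0 = 29, q_0 = 29*0 + 1 = 1.
  i=1: a_1=9, p_1 = 9*29 + 1 = 262, q_1 = 9*1 + 0 = 9.
  i=2: a_2=1, p_2 = 1*262 + 29 = 291, q_2 = 1*9 + 1 = 10.
  i=3: a_3=2, p_3 = 2*291 + 262 = 844, q_3 = 2*10 + 9 = 29.
  i=4: a_4=6, p_4 = 6*844 + 291 = 5355, q_4 = 6*29 + 10 = 184.
  i=5: a_5=8, p_5 = 8*5355 + 844 = 43684, q_5 = 8*184 + 29 = 1501.
  i=6: a_6=6, p_6 = 6*43684 + 5355 = 267459, q_6 = 6*1501 + 184 = 9190.
  i=7: a_7=2, p_7 = 2*267459 + 43684 = 578602, q_7 = 2*9190 + 1501 = 19881.
  i=8: a_8=1, p_8 = 1*578602 + 267459 = 846061, q_8 = 1*19881 + 9190 = 29071.
  i=9: a_9=9, p_9 = 9*846061 + 578602 = 8193151, q_9 = 9*29071 + 19881 = 281520.
Check: 8193151^2 - 847*281520^2 = 67127723308801 - 67127723308800 = 1, so (x, y) = (8193151, 281520) solves the equation, and by the theorem it is the least positive solution.

(x, y) = (8193151, 281520)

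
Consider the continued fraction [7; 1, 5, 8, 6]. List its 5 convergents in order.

7/1, 8/1, 47/6, 384/49, 2351/300

Using the convergent recurrence p_i = a_i*p_{i-1} + p_{i-2}, q_i = a_i*q_{i-1} + q_{i-2} with p_{-2}=0, p_{-1}=1, q_{-2}=1, q_{-1}=0:
  i=0: a_0=7, p_0 = 7*1 + 0 = 7, q_0 = 7*0 + 1 = 1.
  i=1: a_1=1, p_1 = 1*7 + 1 = 8, q_1 = 1*1 + 0 = 1.
  i=2: a_2=5, p_2 = 5*8 + 7 = 47, q_2 = 5*1 + 1 = 6.
  i=3: a_3=8, p_3 = 8*47 + 8 = 384, q_3 = 8*6 + 1 = 49.
  i=4: a_4=6, p_4 = 6*384 + 47 = 2351, q_4 = 6*49 + 6 = 300.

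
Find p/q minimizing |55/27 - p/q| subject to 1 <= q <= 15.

31/15

Expand x = 55/27 as a continued fraction with the Euclidean algorithm:
  55 = 2*27 + 1, so a_0 = 2.
  27 = 27*1 + 0, so a_1 = 27.
so x = [2; 27].
Convergents (p_i = a_i*p_{i-1} + p_{i-2}, q_i = a_i*q_{i-1} + q_{i-2} with p_{-2}=0, p_{-1}=1, q_{-2}=1, q_{-1}=0), until the denominator exceeds 15:
  i=0: a_0=2, p_0 = 2*1 + 0 = 2, q_0 = 2*0 + 1 = 1.
  i=1: a_1=27, p_1 = 27*2 + 1 = 55, q_1 = 27*1 + 0 = 27.
q_1 = 27 > 15, so the last convergent with denominator <= 15 is p_0/q_0 = 2/1.
The closest fraction with denominator <= 15 is either p_0/q_0 or the intermediate fraction (k*p_0 + p_{-1})/(k*q_0 + q_{-1}) with the largest k >= 1 whose denominator stays <= 15; these approach x as k grows, and every other convergent or intermediate fraction in range is farther away.
Largest k: floor((15 - q_{-1})/q_0) = floor((15 - 0)/1) = 15 (using the seeds p_{-1} = 1, q_{-1} = 0).
That gives (15*2 + 1)/(15*1 + 0) = 31/15.
Compare the errors: |x - 2/1| = |55*1 - 2*27|/(27*1) = 1/27, and |x - 31/15| = |55*15 - 31*27|/(27*15) = 12/405.
Cross-multiplying, 12*27 = 324 < 405 = 1*405, so 12/405 is smaller: the intermediate fraction 31/15 is closer to x than 2/1.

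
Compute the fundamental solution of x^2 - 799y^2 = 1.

(x, y) = (424, 15)

First expand sqrt(799) as a continued fraction. With x_i = (sqrt(799) + m_i)/d_i and (m_0, d_0) = (0, 1): a_0 = floor(sqrt(799)) = 28, since 28^2 = 784 <= 799 < 841 = 29^2.
Iterate m_{i+1} = d_i*a_i - m_i, d_{i+1} = (799 - m_{i+1}^2)/d_i, a_{i+1} = floor((a_0 + m_{i+1})/d_{i+1}):
  m_1 = 1*28 - 0 = 28, d_1 = (799 - 28^2)/1 = 15/1 = 15, a_1 = floor((28 + 28)/15) = 3.
  m_2 = 15*3 - 28 = 17, d_2 = (799 - 17^2)/15 = 510/15 = 34, a_2 = floor((28 + 17)/34) = 1.
  m_3 = 34*1 - 17 = 17, d_3 = (799 - 17^2)/34 = 510/34 = 15, a_3 = floor((28 + 17)/15) = 3.
  m_4 = 15*3 - 17 = 28, d_4 = (799 - 28^2)/15 = 15/15 = 1, a_4 = floor((28 + 28)/1) = 56.
  m_5 = 1*56 - 28 = 28, d_5 = (799 - 28^2)/1 = 15/1 = 15: (m_5, d_5) = (m_1, d_1) = (28, 15), so from here the quotients repeat a_1, ..., a_4; the period length is 4.
So sqrt(799) = [28; (3, 1, 3, 56)] with period length k = 4.
k is even, so the fundamental solution of x^2 - 799y^2 = 1 is (p_{k-1}, q_{k-1}) = (p_3, q_3); compute convergents through index 3.
Convergents (p_i = a_i*p_{i-1} + p_{i-2}, q_i = a_i*q_{i-1} + q_{i-2} with p_{-2}=0, p_{-1}=1, q_{-2}=1, q_{-1}=0):
  i=0: a_0=28, p_0 = 28*1 + 0 = 28, q_0 = 28*0 + 1 = 1.
  i=1: a_1=3, p_1 = 3*28 + 1 = 85, q_1 = 3*1 + 0 = 3.
  i=2: a_2=1, p_2 = 1*85 + 28 = 113, q_2 = 1*3 + 1 = 4.
  i=3: a_3=3, p_3 = 3*113 + 85 = 424, q_3 = 3*4 + 3 = 15.
Check: 424^2 - 799*15^2 = 179776 - 179775 = 1, so (x, y) = (424, 15) solves the equation, and by the theorem it is the least positive solution.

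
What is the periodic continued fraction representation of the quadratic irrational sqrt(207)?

[14; (2, 1, 1, 2, 1, 1, 2, 28)]

Write x_i = (sqrt(207) + m_i)/d_i with (m_0, d_0) = (0, 1). a_0 = floor(sqrt(207)) = 14, since 14^2 = 196 <= 207 < 225 = 15^2.
Iterate m_{i+1} = d_i*a_i - m_i, d_{i+1} = (207 - m_{i+1}^2)/d_i, a_{i+1} = floor((a_0 + m_{i+1})/d_{i+1}):
  m_1 = 1*14 - 0 = 14, d_1 = (207 - 14^2)/1 = 11/1 = 11, a_1 = floor((14 + 14)/11) = 2.
  m_2 = 11*2 - 14 = 8, d_2 = (207 - 8^2)/11 = 143/11 = 13, a_2 = floor((14 + 8)/13) = 1.
  m_3 = 13*1 - 8 = 5, d_3 = (207 - 5^2)/13 = 182/13 = 14, a_3 = floor((14 + 5)/14) = 1.
  m_4 = 14*1 - 5 = 9, d_4 = (207 - 9^2)/14 = 126/14 = 9, a_4 = floor((14 + 9)/9) = 2.
  m_5 = 9*2 - 9 = 9, d_5 = (207 - 9^2)/9 = 126/9 = 14, a_5 = floor((14 + 9)/14) = 1.
  m_6 = 14*1 - 9 = 5, d_6 = (207 - 5^2)/14 = 182/14 = 13, a_6 = floor((14 + 5)/13) = 1.
  m_7 = 13*1 - 5 = 8, d_7 = (207 - 8^2)/13 = 143/13 = 11, a_7 = floor((14 + 8)/11) = 2.
  m_8 = 11*2 - 8 = 14, d_8 = (207 - 14^2)/11 = 11/11 = 1, a_8 = floor((14 + 14)/1) = 28.
  m_9 = 1*28 - 14 = 14, d_9 = (207 - 14^2)/1 = 11/1 = 11: (m_9, d_9) = (m_1, d_1) = (14, 11), so from here the quotients repeat a_1, ..., a_8; the period length is 8.
Hence the expansion of sqrt(207) is a_0 = 14 followed by the repeating block 2, 1, 1, 2, 1, 1, 2, 28 (period 8).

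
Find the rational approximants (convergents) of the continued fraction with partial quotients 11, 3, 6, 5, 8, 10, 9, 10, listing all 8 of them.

Using the convergent recurrence p_i = a_i*p_{i-1} + p_{i-2}, q_i = a_i*q_{i-1} + q_{i-2} with p_{-2}=0, p_{-1}=1, q_{-2}=1, q_{-1}=0:
  i=0: a_0=11, p_0 = 11*1 + 0 = 11, q_0 = 11*0 + 1 = 1.
  i=1: a_1=3, p_1 = 3*11 + 1 = 34, q_1 = 3*1 + 0 = 3.
  i=2: a_2=6, p_2 = 6*34 + 11 = 215, q_2 = 6*3 + 1 = 19.
  i=3: a_3=5, p_3 = 5*215 + 34 = 1109, q_3 = 5*19 + 3 = 98.
  i=4: a_4=8, p_4 = 8*1109 + 215 = 9087, q_4 = 8*98 + 19 = 803.
  i=5: a_5=10, p_5 = 10*9087 + 1109 = 91979, q_5 = 10*803 + 98 = 8128.
  i=6: a_6=9, p_6 = 9*91979 + 9087 = 836898, q_6 = 9*8128 + 803 = 73955.
  i=7: a_7=10, p_7 = 10*836898 + 91979 = 8460959, q_7 = 10*73955 + 8128 = 747678.

11/1, 34/3, 215/19, 1109/98, 9087/803, 91979/8128, 836898/73955, 8460959/747678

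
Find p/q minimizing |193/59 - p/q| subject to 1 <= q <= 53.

Expand x = 193/59 as a continued fraction with the Euclidean algorithm:
  193 = 3*59 + 16, so a_0 = 3.
  59 = 3*16 + 11, so a_1 = 3.
  16 = 1*11 + 5, so a_2 = 1.
  11 = 2*5 + 1, so a_3 = 2.
  5 = 5*1 + 0, so a_4 = 5.
so x = [3; 3, 1, 2, 5].
Convergents (p_i = a_i*p_{i-1} + p_{i-2}, q_i = a_i*q_{i-1} + q_{i-2} with p_{-2}=0, p_{-1}=1, q_{-2}=1, q_{-1}=0), until the denominator exceeds 53:
  i=0: a_0=3, p_0 = 3*1 + 0 = 3, q_0 = 3*0 + 1 = 1.
  i=1: a_1=3, p_1 = 3*3 + 1 = 10, q_1 = 3*1 + 0 = 3.
  i=2: a_2=1, p_2 = 1*10 + 3 = 13, q_2 = 1*3 + 1 = 4.
  i=3: a_3=2, p_3 = 2*13 + 10 = 36, q_3 = 2*4 + 3 = 11.
  i=4: a_4=5, p_4 = 5*36 + 13 = 193, q_4 = 5*11 + 4 = 59.
q_4 = 59 > 53, so the last convergent with denominator <= 53 is p_3/q_3 = 36/11.
The closest fraction with denominator <= 53 is either p_3/q_3 or the intermediate fraction (k*p_3 + p_2)/(k*q_3 + q_2) with the largest k >= 1 whose denominator stays <= 53; these approach x as k grows, and every other convergent or intermediate fraction in range is farther away.
Largest k: floor((53 - q_2)/q_3) = floor((53 - 4)/11) = 4.
That gives (4*36 + 13)/(4*11 + 4) = 157/48.
Compare the errors: |x - 36/11| = |193*11 - 36*59|/(59*11) = 1/649, and |x - 157/48| = |193*48 - 157*59|/(59*48) = 1/2832.
Cross-multiplying, 1*649 = 649 < 2832 = 1*2832, so 1/2832 is smaller: the intermediate fraction 157/48 is closer to x than 36/11.

157/48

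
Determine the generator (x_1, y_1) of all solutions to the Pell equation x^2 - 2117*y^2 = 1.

First expand sqrt(2117) as a continued fraction. With x_i = (sqrt(2117) + m_i)/d_i and (m_0, d_0) = (0, 1): a_0 = floor(sqrt(2117)) = 46, since 46^2 = 2116 <= 2117 < 2209 = 47^2.
Iterate m_{i+1} = d_i*a_i - m_i, d_{i+1} = (2117 - m_{i+1}^2)/d_i, a_{i+1} = floor((a_0 + m_{i+1})/d_{i+1}):
  m_1 = 1*46 - 0 = 46, d_1 = (2117 - 46^2)/1 = 1/1 = 1, a_1 = floor((46 + 46)/1) = 92.
  m_2 = 1*92 - 46 = 46, d_2 = (2117 - 46^2)/1 = 1/1 = 1: (m_2, d_2) = (m_1, d_1) = (46, 1), so from here the quotient a_1 repeats; the period length is 1.
So sqrt(2117) = [46; (92)] with period length k = 1.
k is odd, so (p_{k-1}, q_{k-1}) only solves x^2 - 2117y^2 = -1 and the fundamental solution of x^2 - 2117y^2 = 1 is (p_{2k-1}, q_{2k-1}) = (p_1, q_1); compute convergents through index 1, running through the period twice.
Convergents (p_i = a_i*p_{i-1} + p_{i-2}, q_i = a_i*q_{i-1} + q_{i-2} with p_{-2}=0, p_{-1}=1, q_{-2}=1, q_{-1}=0):
  i=0: a_0=46, p_0 = 46*1 + 0 = 46, q_0 = 46*0 + 1 = 1.
  i=1: a_1=92, p_1 = 92*46 + 1 = 4233, q_1 = 92*1 + 0 = 92.
Indeed p_0^2 - 2117*q_0^2 = 2116 - 2117 = -1, not +1.
Check: 4233^2 - 2117*92^2 = 17918289 - 17918288 = 1, so (x, y) = (4233, 92) solves the equation, and by the theorem it is the least positive solution.

(x, y) = (4233, 92)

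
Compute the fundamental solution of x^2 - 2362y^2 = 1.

(x, y) = (118099, 2430)

First expand sqrt(2362) as a continued fraction. With x_i = (sqrt(2362) + m_i)/d_i and (m_0, d_0) = (0, 1): a_0 = floor(sqrt(2362)) = 48, since 48^2 = 2304 <= 2362 < 2401 = 49^2.
Iterate m_{i+1} = d_i*a_i - m_i, d_{i+1} = (2362 - m_{i+1}^2)/d_i, a_{i+1} = floor((a_0 + m_{i+1})/d_{i+1}):
  m_1 = 1*48 - 0 = 48, d_1 = (2362 - 48^2)/1 = 58/1 = 58, a_1 = floor((48 + 48)/58) = 1.
  m_2 = 58*1 - 48 = 10, d_2 = (2362 - 10^2)/58 = 2262/58 = 39, a_2 = floor((48 + 10)/39) = 1.
  m_3 = 39*1 - 10 = 29, d_3 = (2362 - 29^2)/39 = 1521/39 = 39, a_3 = floor((48 + 29)/39) = 1.
  m_4 = 39*1 - 29 = 10, d_4 = (2362 - 10^2)/39 = 2262/39 = 58, a_4 = floor((48 + 10)/58) = 1.
  m_5 = 58*1 - 10 = 48, d_5 = (2362 - 48^2)/58 = 58/58 = 1, a_5 = floor((48 + 48)/1) = 96.
  m_6 = 1*96 - 48 = 48, d_6 = (2362 - 48^2)/1 = 58/1 = 58: (m_6, d_6) = (m_1, d_1) = (48, 58), so from here the quotients repeat a_1, ..., a_5; the period length is 5.
So sqrt(2362) = [48; (1, 1, 1, 1, 96)] with period length k = 5.
k is odd, so (p_{k-1}, q_{k-1}) only solves x^2 - 2362y^2 = -1 and the fundamental solution of x^2 - 2362y^2 = 1 is (p_{2k-1}, q_{2k-1}) = (p_9, q_9); compute convergents through index 9, running through the period twice.
Convergents (p_i = a_i*p_{i-1} + p_{i-2}, q_i = a_i*q_{i-1} + q_{i-2} with p_{-2}=0, p_{-1}=1, q_{-2}=1, q_{-1}=0):
  i=0: a_0=48, p_0 = 48*1 + 0 = 48, q_0 = 48*0 + 1 = 1.
  i=1: a_1=1, p_1 = 1*48 + 1 = 49, q_1 = 1*1 + 0 = 1.
  i=2: a_2=1, p_2 = 1*49 + 48 = 97, q_2 = 1*1 + 1 = 2.
  i=3: a_3=1, p_3 = 1*97 + 49 = 146, q_3 = 1*2 + 1 = 3.
  i=4: a_4=1, p_4 = 1*146 + 97 = 243, q_4 = 1*3 + 2 = 5.
  i=5: a_5=96, p_5 = 96*243 + 146 = 23474, q_5 = 96*5 + 3 = 483.
  i=6: a_6=1, p_6 = 1*23474 + 243 = 23717, q_6 = 1*483 + 5 = 488.
  i=7: a_7=1, p_7 = 1*23717 + 23474 = 47191, q_7 = 1*488 + 483 = 971.
  i=8: a_8=1, p_8 = 1*47191 + 23717 = 70908, q_8 = 1*971 + 488 = 1459.
  i=9: a_9=1, p_9 = 1*70908 + 47191 = 118099, q_9 = 1*1459 + 971 = 2430.
Indeed p_4^2 - 2362*q_4^2 = 59049 - 59050 = -1, not +1.
Check: 118099^2 - 2362*2430^2 = 13947373801 - 13947373800 = 1, so (x, y) = (118099, 2430) solves the equation, and by the theorem it is the least positive solution.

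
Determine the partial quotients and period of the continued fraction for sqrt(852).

Write x_i = (sqrt(852) + m_i)/d_i with (m_0, d_0) = (0, 1). a_0 = floor(sqrt(852)) = 29, since 29^2 = 841 <= 852 < 900 = 30^2.
Iterate m_{i+1} = d_i*a_i - m_i, d_{i+1} = (852 - m_{i+1}^2)/d_i, a_{i+1} = floor((a_0 + m_{i+1})/d_{i+1}):
  m_1 = 1*29 - 0 = 29, d_1 = (852 - 29^2)/1 = 11/1 = 11, a_1 = floor((29 + 29)/11) = 5.
  m_2 = 11*5 - 29 = 26, d_2 = (852 - 26^2)/11 = 176/11 = 16, a_2 = floor((29 + 26)/16) = 3.
  m_3 = 16*3 - 26 = 22, d_3 = (852 - 22^2)/16 = 368/16 = 23, a_3 = floor((29 + 22)/23) = 2.
  m_4 = 23*2 - 22 = 24, d_4 = (852 - 24^2)/23 = 276/23 = 12, a_4 = floor((29 + 24)/12) = 4.
  m_5 = 12*4 - 24 = 24, d_5 = (852 - 24^2)/12 = 276/12 = 23, a_5 = floor((29 + 24)/23) = 2.
  m_6 = 23*2 - 24 = 22, d_6 = (852 - 22^2)/23 = 368/23 = 16, a_6 = floor((29 + 22)/16) = 3.
  m_7 = 16*3 - 22 = 26, d_7 = (852 - 26^2)/16 = 176/16 = 11, a_7 = floor((29 + 26)/11) = 5.
  m_8 = 11*5 - 26 = 29, d_8 = (852 - 29^2)/11 = 11/11 = 1, a_8 = floor((29 + 29)/1) = 58.
  m_9 = 1*58 - 29 = 29, d_9 = (852 - 29^2)/1 = 11/1 = 11: (m_9, d_9) = (m_1, d_1) = (29, 11), so from here the quotients repeat a_1, ..., a_8; the period length is 8.
Hence the expansion of sqrt(852) is a_0 = 29 followed by the repeating block 5, 3, 2, 4, 2, 3, 5, 58 (period 8).

[29; (5, 3, 2, 4, 2, 3, 5, 58)]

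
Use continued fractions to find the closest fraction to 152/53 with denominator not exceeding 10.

23/8

Expand x = 152/53 as a continued fraction with the Euclidean algorithm:
  152 = 2*53 + 46, so a_0 = 2.
  53 = 1*46 + 7, so a_1 = 1.
  46 = 6*7 + 4, so a_2 = 6.
  7 = 1*4 + 3, so a_3 = 1.
  4 = 1*3 + 1, so a_4 = 1.
  3 = 3*1 + 0, so a_5 = 3.
so x = [2; 1, 6, 1, 1, 3].
Convergents (p_i = a_i*p_{i-1} + p_{i-2}, q_i = a_i*q_{i-1} + q_{i-2} with p_{-2}=0, p_{-1}=1, q_{-2}=1, q_{-1}=0), until the denominator exceeds 10:
  i=0: a_0=2, p_0 = 2*1 + 0 = 2, q_0 = 2*0 + 1 = 1.
  i=1: a_1=1, p_1 = 1*2 + 1 = 3, q_1 = 1*1 + 0 = 1.
  i=2: a_2=6, p_2 = 6*3 + 2 = 20, q_2 = 6*1 + 1 = 7.
  i=3: a_3=1, p_3 = 1*20 + 3 = 23, q_3 = 1*7 + 1 = 8.
  i=4: a_4=1, p_4 = 1*23 + 20 = 43, q_4 = 1*8 + 7 = 15.
q_4 = 15 > 10, so the last convergent with denominator <= 10 is p_3/q_3 = 23/8.
The closest fraction with denominator <= 10 is either p_3/q_3 or the intermediate fraction (k*p_3 + p_2)/(k*q_3 + q_2) with the largest k >= 1 whose denominator stays <= 10; these approach x as k grows, and every other convergent or intermediate fraction in range is farther away.
Largest k: floor((10 - q_2)/q_3) = floor((10 - 7)/8) = 0.
Since k = 0, no intermediate fraction beyond p_3/q_3 has denominator <= 10, so the convergent 23/8 is the closest (its error is |152*8 - 23*53|/(53*8) = 3/424).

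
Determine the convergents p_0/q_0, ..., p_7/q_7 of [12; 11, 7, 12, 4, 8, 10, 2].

12/1, 133/11, 943/78, 11449/947, 46739/3866, 385361/31875, 3900349/322616, 8186059/677107

Using the convergent recurrence p_i = a_i*p_{i-1} + p_{i-2}, q_i = a_i*q_{i-1} + q_{i-2} with p_{-2}=0, p_{-1}=1, q_{-2}=1, q_{-1}=0:
  i=0: a_0=12, p_0 = 12*1 + 0 = 12, q_0 = 12*0 + 1 = 1.
  i=1: a_1=11, p_1 = 11*12 + 1 = 133, q_1 = 11*1 + 0 = 11.
  i=2: a_2=7, p_2 = 7*133 + 12 = 943, q_2 = 7*11 + 1 = 78.
  i=3: a_3=12, p_3 = 12*943 + 133 = 11449, q_3 = 12*78 + 11 = 947.
  i=4: a_4=4, p_4 = 4*11449 + 943 = 46739, q_4 = 4*947 + 78 = 3866.
  i=5: a_5=8, p_5 = 8*46739 + 11449 = 385361, q_5 = 8*3866 + 947 = 31875.
  i=6: a_6=10, p_6 = 10*385361 + 46739 = 3900349, q_6 = 10*31875 + 3866 = 322616.
  i=7: a_7=2, p_7 = 2*3900349 + 385361 = 8186059, q_7 = 2*322616 + 31875 = 677107.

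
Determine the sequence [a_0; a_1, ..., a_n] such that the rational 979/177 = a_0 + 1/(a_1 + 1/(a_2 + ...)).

[5; 1, 1, 7, 1, 1, 5]

Run the Euclidean algorithm on 979 and 177; the successive quotients are the partial quotients a_0, a_1, ... (each step inverts the fractional part left over by the previous one):
  979 = 5*177 + 94, so a_0 = 5.
  177 = 1*94 + 83, so a_1 = 1.
  94 = 1*83 + 11, so a_2 = 1.
  83 = 7*11 + 6, so a_3 = 7.
  11 = 1*6 + 5, so a_4 = 1.
  6 = 1*5 + 1, so a_5 = 1.
  5 = 5*1 + 0, so a_6 = 5.
The remainder reaches 0 after 7 divisions, so the expansion has 7 partial quotients, read off in order.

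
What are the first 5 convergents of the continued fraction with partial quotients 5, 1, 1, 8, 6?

Using the convergent recurrence p_i = a_i*p_{i-1} + p_{i-2}, q_i = a_i*q_{i-1} + q_{i-2} with p_{-2}=0, p_{-1}=1, q_{-2}=1, q_{-1}=0:
  i=0: a_0=5, p_0 = 5*1 + 0 = 5, q_0 = 5*0 + 1 = 1.
  i=1: a_1=1, p_1 = 1*5 + 1 = 6, q_1 = 1*1 + 0 = 1.
  i=2: a_2=1, p_2 = 1*6 + 5 = 11, q_2 = 1*1 + 1 = 2.
  i=3: a_3=8, p_3 = 8*11 + 6 = 94, q_3 = 8*2 + 1 = 17.
  i=4: a_4=6, p_4 = 6*94 + 11 = 575, q_4 = 6*17 + 2 = 104.

5/1, 6/1, 11/2, 94/17, 575/104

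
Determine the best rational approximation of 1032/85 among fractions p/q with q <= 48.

Expand x = 1032/85 as a continued fraction with the Euclidean algorithm:
  1032 = 12*85 + 12, so a_0 = 12.
  85 = 7*12 + 1, so a_1 = 7.
  12 = 12*1 + 0, so a_2 = 12.
so x = [12; 7, 12].
Convergents (p_i = a_i*p_{i-1} + p_{i-2}, q_i = a_i*q_{i-1} + q_{i-2} with p_{-2}=0, p_{-1}=1, q_{-2}=1, q_{-1}=0), until the denominator exceeds 48:
  i=0: a_0=12, p_0 = 12*1 + 0 = 12, q_0 = 12*0 + 1 = 1.
  i=1: a_1=7, p_1 = 7*12 + 1 = 85, q_1 = 7*1 + 0 = 7.
  i=2: a_2=12, p_2 = 12*85 + 12 = 1032, q_2 = 12*7 + 1 = 85.
q_2 = 85 > 48, so the last convergent with denominator <= 48 is p_1/q_1 = 85/7.
The closest fraction with denominator <= 48 is either p_1/q_1 or the intermediate fraction (k*p_1 + p_0)/(k*q_1 + q_0) with the largest k >= 1 whose denominator stays <= 48; these approach x as k grows, and every other convergent or intermediate fraction in range is farther away.
Largest k: floor((48 - q_0)/q_1) = floor((48 - 1)/7) = 6.
That gives (6*85 + 12)/(6*7 + 1) = 522/43.
Compare the errors: |x - 85/7| = |1032*7 - 85*85|/(85*7) = 1/595, and |x - 522/43| = |1032*43 - 522*85|/(85*43) = 6/3655.
Cross-multiplying, 6*595 = 3570 < 3655 = 1*3655, so 6/3655 is smaller: the intermediate fraction 522/43 is closer to x than 85/7.

522/43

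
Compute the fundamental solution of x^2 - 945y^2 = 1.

(x, y) = (275561, 8964)

First expand sqrt(945) as a continued fraction. With x_i = (sqrt(945) + m_i)/d_i and (m_0, d_0) = (0, 1): a_0 = floor(sqrt(945)) = 30, since 30^2 = 900 <= 945 < 961 = 31^2.
Iterate m_{i+1} = d_i*a_i - m_i, d_{i+1} = (945 - m_{i+1}^2)/d_i, a_{i+1} = floor((a_0 + m_{i+1})/d_{i+1}):
  m_1 = 1*30 - 0 = 30, d_1 = (945 - 30^2)/1 = 45/1 = 45, a_1 = floor((30 + 30)/45) = 1.
  m_2 = 45*1 - 30 = 15, d_2 = (945 - 15^2)/45 = 720/45 = 16, a_2 = floor((30 + 15)/16) = 2.
  m_3 = 16*2 - 15 = 17, d_3 = (945 - 17^2)/16 = 656/16 = 41, a_3 = floor((30 + 17)/41) = 1.
  m_4 = 41*1 - 17 = 24, d_4 = (945 - 24^2)/41 = 369/41 = 9, a_4 = floor((30 + 24)/9) = 6.
  m_5 = 9*6 - 24 = 30, d_5 = (945 - 30^2)/9 = 45/9 = 5, a_5 = floor((30 + 30)/5) = 12.
  m_6 = 5*12 - 30 = 30, d_6 = (945 - 30^2)/5 = 45/5 = 9, a_6 = floor((30 + 30)/9) = 6.
  m_7 = 9*6 - 30 = 24, d_7 = (945 - 24^2)/9 = 369/9 = 41, a_7 = floor((30 + 24)/41) = 1.
  m_8 = 41*1 - 24 = 17, d_8 = (945 - 17^2)/41 = 656/41 = 16, a_8 = floor((30 + 17)/16) = 2.
  m_9 = 16*2 - 17 = 15, d_9 = (945 - 15^2)/16 = 720/16 = 45, a_9 = floor((30 + 15)/45) = 1.
  m_10 = 45*1 - 15 = 30, d_10 = (945 - 30^2)/45 = 45/45 = 1, a_10 = floor((30 + 30)/1) = 60.
  m_11 = 1*60 - 30 = 30, d_11 = (945 - 30^2)/1 = 45/1 = 45: (m_11, d_11) = (m_1, d_1) = (30, 45), so from here the quotients repeat a_1, ..., a_10; the period length is 10.
So sqrt(945) = [30; (1, 2, 1, 6, 12, 6, 1, 2, 1, 60)] with period length k = 10.
k is even, so the fundamental solution of x^2 - 945y^2 = 1 is (p_{k-1}, q_{k-1}) = (p_9, q_9); compute convergents through index 9.
Convergents (p_i = a_i*p_{i-1} + p_{i-2}, q_i = a_i*q_{i-1} + q_{i-2} with p_{-2}=0, p_{-1}=1, q_{-2}=1, q_{-1}=0):
  i=0: a_0=30, p_0 = 30*1 + 0 = 30, q_0 = 30*0 + 1 = 1.
  i=1: a_1=1, p_1 = 1*30 + 1 = 31, q_1 = 1*1 + 0 = 1.
  i=2: a_2=2, p_2 = 2*31 + 30 = 92, q_2 = 2*1 + 1 = 3.
  i=3: a_3=1, p_3 = 1*92 + 31 = 123, q_3 = 1*3 + 1 = 4.
  i=4: a_4=6, p_4 = 6*123 + 92 = 830, q_4 = 6*4 + 3 = 27.
  i=5: a_5=12, p_5 = 12*830 + 123 = 10083, q_5 = 12*27 + 4 = 328.
  i=6: a_6=6, p_6 = 6*10083 + 830 = 61328, q_6 = 6*328 + 27 = 1995.
  i=7: a_7=1, p_7 = 1*61328 + 10083 = 71411, q_7 = 1*1995 + 328 = 2323.
  i=8: a_8=2, p_8 = 2*71411 + 61328 = 204150, q_8 = 2*2323 + 1995 = 6641.
  i=9: a_9=1, p_9 = 1*204150 + 71411 = 275561, q_9 = 1*6641 + 2323 = 8964.
Check: 275561^2 - 945*8964^2 = 75933864721 - 75933864720 = 1, so (x, y) = (275561, 8964) solves the equation, and by the theorem it is the least positive solution.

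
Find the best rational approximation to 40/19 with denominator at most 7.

Expand x = 40/19 as a continued fraction with the Euclidean algorithm:
  40 = 2*19 + 2, so a_0 = 2.
  19 = 9*2 + 1, so a_1 = 9.
  2 = 2*1 + 0, so a_2 = 2.
so x = [2; 9, 2].
Convergents (p_i = a_i*p_{i-1} + p_{i-2}, q_i = a_i*q_{i-1} + q_{i-2} with p_{-2}=0, p_{-1}=1, q_{-2}=1, q_{-1}=0), until the denominator exceeds 7:
  i=0: a_0=2, p_0 = 2*1 + 0 = 2, q_0 = 2*0 + 1 = 1.
  i=1: a_1=9, p_1 = 9*2 + 1 = 19, q_1 = 9*1 + 0 = 9.
q_1 = 9 > 7, so the last convergent with denominator <= 7 is p_0/q_0 = 2/1.
The closest fraction with denominator <= 7 is either p_0/q_0 or the intermediate fraction (k*p_0 + p_{-1})/(k*q_0 + q_{-1}) with the largest k >= 1 whose denominator stays <= 7; these approach x as k grows, and every other convergent or intermediate fraction in range is farther away.
Largest k: floor((7 - q_{-1})/q_0) = floor((7 - 0)/1) = 7 (using the seeds p_{-1} = 1, q_{-1} = 0).
That gives (7*2 + 1)/(7*1 + 0) = 15/7.
Compare the errors: |x - 2/1| = |40*1 - 2*19|/(19*1) = 2/19, and |x - 15/7| = |40*7 - 15*19|/(19*7) = 5/133.
Cross-multiplying, 5*19 = 95 < 266 = 2*133, so 5/133 is smaller: the intermediate fraction 15/7 is closer to x than 2/1.

15/7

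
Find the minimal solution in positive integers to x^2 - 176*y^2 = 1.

(x, y) = (199, 15)

First expand sqrt(176) as a continued fraction. With x_i = (sqrt(176) + m_i)/d_i and (m_0, d_0) = (0, 1): a_0 = floor(sqrt(176)) = 13, since 13^2 = 169 <= 176 < 196 = 14^2.
Iterate m_{i+1} = d_i*a_i - m_i, d_{i+1} = (176 - m_{i+1}^2)/d_i, a_{i+1} = floor((a_0 + m_{i+1})/d_{i+1}):
  m_1 = 1*13 - 0 = 13, d_1 = (176 - 13^2)/1 = 7/1 = 7, a_1 = floor((13 + 13)/7) = 3.
  m_2 = 7*3 - 13 = 8, d_2 = (176 - 8^2)/7 = 112/7 = 16, a_2 = floor((13 + 8)/16) = 1.
  m_3 = 16*1 - 8 = 8, d_3 = (176 - 8^2)/16 = 112/16 = 7, a_3 = floor((13 + 8)/7) = 3.
  m_4 = 7*3 - 8 = 13, d_4 = (176 - 13^2)/7 = 7/7 = 1, a_4 = floor((13 + 13)/1) = 26.
  m_5 = 1*26 - 13 = 13, d_5 = (176 - 13^2)/1 = 7/1 = 7: (m_5, d_5) = (m_1, d_1) = (13, 7), so from here the quotients repeat a_1, ..., a_4; the period length is 4.
So sqrt(176) = [13; (3, 1, 3, 26)] with period length k = 4.
k is even, so the fundamental solution of x^2 - 176y^2 = 1 is (p_{k-1}, q_{k-1}) = (p_3, q_3); compute convergents through index 3.
Convergents (p_i = a_i*p_{i-1} + p_{i-2}, q_i = a_i*q_{i-1} + q_{i-2} with p_{-2}=0, p_{-1}=1, q_{-2}=1, q_{-1}=0):
  i=0: a_0=13, p_0 = 13*1 + 0 = 13, q_0 = 13*0 + 1 = 1.
  i=1: a_1=3, p_1 = 3*13 + 1 = 40, q_1 = 3*1 + 0 = 3.
  i=2: a_2=1, p_2 = 1*40 + 13 = 53, q_2 = 1*3 + 1 = 4.
  i=3: a_3=3, p_3 = 3*53 + 40 = 199, q_3 = 3*4 + 3 = 15.
Check: 199^2 - 176*15^2 = 39601 - 39600 = 1, so (x, y) = (199, 15) solves the equation, and by the theorem it is the least positive solution.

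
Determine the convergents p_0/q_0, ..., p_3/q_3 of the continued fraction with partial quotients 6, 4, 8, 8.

Using the convergent recurrence p_i = a_i*p_{i-1} + p_{i-2}, q_i = a_i*q_{i-1} + q_{i-2} with p_{-2}=0, p_{-1}=1, q_{-2}=1, q_{-1}=0:
  i=0: a_0=6, p_0 = 6*1 + 0 = 6, q_0 = 6*0 + 1 = 1.
  i=1: a_1=4, p_1 = 4*6 + 1 = 25, q_1 = 4*1 + 0 = 4.
  i=2: a_2=8, p_2 = 8*25 + 6 = 206, q_2 = 8*4 + 1 = 33.
  i=3: a_3=8, p_3 = 8*206 + 25 = 1673, q_3 = 8*33 + 4 = 268.

6/1, 25/4, 206/33, 1673/268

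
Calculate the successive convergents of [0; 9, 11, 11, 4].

0/1, 1/9, 11/100, 122/1109, 499/4536

Using the convergent recurrence p_i = a_i*p_{i-1} + p_{i-2}, q_i = a_i*q_{i-1} + q_{i-2} with p_{-2}=0, p_{-1}=1, q_{-2}=1, q_{-1}=0:
  i=0: a_0=0, p_0 = 0*1 + 0 = 0, q_0 = 0*0 + 1 = 1.
  i=1: a_1=9, p_1 = 9*0 + 1 = 1, q_1 = 9*1 + 0 = 9.
  i=2: a_2=11, p_2 = 11*1 + 0 = 11, q_2 = 11*9 + 1 = 100.
  i=3: a_3=11, p_3 = 11*11 + 1 = 122, q_3 = 11*100 + 9 = 1109.
  i=4: a_4=4, p_4 = 4*122 + 11 = 499, q_4 = 4*1109 + 100 = 4536.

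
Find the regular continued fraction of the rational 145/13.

[11; 6, 2]

Run the Euclidean algorithm on 145 and 13; the successive quotients are the partial quotients a_0, a_1, ... (each step inverts the fractional part left over by the previous one):
  145 = 11*13 + 2, so a_0 = 11.
  13 = 6*2 + 1, so a_1 = 6.
  2 = 2*1 + 0, so a_2 = 2.
The remainder reaches 0 after 3 divisions, so the expansion has 3 partial quotients, read off in order.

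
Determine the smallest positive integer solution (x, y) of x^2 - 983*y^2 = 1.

First expand sqrt(983) as a continued fraction. With x_i = (sqrt(983) + m_i)/d_i and (m_0, d_0) = (0, 1): a_0 = floor(sqrt(983)) = 31, since 31^2 = 961 <= 983 < 1024 = 32^2.
Iterate m_{i+1} = d_i*a_i - m_i, d_{i+1} = (983 - m_{i+1}^2)/d_i, a_{i+1} = floor((a_0 + m_{i+1})/d_{i+1}):
  m_1 = 1*31 - 0 = 31, d_1 = (983 - 31^2)/1 = 22/1 = 22, a_1 = floor((31 + 31)/22) = 2.
  m_2 = 22*2 - 31 = 13, d_2 = (983 - 13^2)/22 = 814/22 = 37, a_2 = floor((31 + 13)/37) = 1.
  m_3 = 37*1 - 13 = 24, d_3 = (983 - 24^2)/37 = 407/37 = 11, a_3 = floor((31 + 24)/11) = 5.
  m_4 = 11*5 - 24 = 31, d_4 = (983 - 31^2)/11 = 22/11 = 2, a_4 = floor((31 + 31)/2) = 31.
  m_5 = 2*31 - 31 = 31, d_5 = (983 - 31^2)/2 = 22/2 = 11, a_5 = floor((31 + 31)/11) = 5.
  m_6 = 11*5 - 31 = 24, d_6 = (983 - 24^2)/11 = 407/11 = 37, a_6 = floor((31 + 24)/37) = 1.
  m_7 = 37*1 - 24 = 13, d_7 = (983 - 13^2)/37 = 814/37 = 22, a_7 = floor((31 + 13)/22) = 2.
  m_8 = 22*2 - 13 = 31, d_8 = (983 - 31^2)/22 = 22/22 = 1, a_8 = floor((31 + 31)/1) = 62.
  m_9 = 1*62 - 31 = 31, d_9 = (983 - 31^2)/1 = 22/1 = 22: (m_9, d_9) = (m_1, d_1) = (31, 22), so from here the quotients repeat a_1, ..., a_8; the period length is 8.
So sqrt(983) = [31; (2, 1, 5, 31, 5, 1, 2, 62)] with period length k = 8.
k is even, so the fundamental solution of x^2 - 983y^2 = 1 is (p_{k-1}, q_{k-1}) = (p_7, q_7); compute convergents through index 7.
Convergents (p_i = a_i*p_{i-1} + p_{i-2}, q_i = a_i*q_{i-1} + q_{i-2} with p_{-2}=0, p_{-1}=1, q_{-2}=1, q_{-1}=0):
  i=0: a_0=31, p_0 = 31*1 + 0 = 31, q_0 = 31*0 + 1 = 1.
  i=1: a_1=2, p_1 = 2*31 + 1 = 63, q_1 = 2*1 + 0 = 2.
  i=2: a_2=1, p_2 = 1*63 + 31 = 94, q_2 = 1*2 + 1 = 3.
  i=3: a_3=5, p_3 = 5*94 + 63 = 533, q_3 = 5*3 + 2 = 17.
  i=4: a_4=31, p_4 = 31*533 + 94 = 16617, q_4 = 31*17 + 3 = 530.
  i=5: a_5=5, p_5 = 5*16617 + 533 = 83618, q_5 = 5*530 + 17 = 2667.
  i=6: a_6=1, p_6 = 1*83618 + 16617 = 100235, q_6 = 1*2667 + 530 = 3197.
  i=7: a_7=2, p_7 = 2*100235 + 83618 = 284088, q_7 = 2*3197 + 2667 = 9061.
Check: 284088^2 - 983*9061^2 = 80705991744 - 80705991743 = 1, so (x, y) = (284088, 9061) solves the equation, and by the theorem it is the least positive solution.

(x, y) = (284088, 9061)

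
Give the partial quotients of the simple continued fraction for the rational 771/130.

[5; 1, 13, 2, 4]

Run the Euclidean algorithm on 771 and 130; the successive quotients are the partial quotients a_0, a_1, ... (each step inverts the fractional part left over by the previous one):
  771 = 5*130 + 121, so a_0 = 5.
  130 = 1*121 + 9, so a_1 = 1.
  121 = 13*9 + 4, so a_2 = 13.
  9 = 2*4 + 1, so a_3 = 2.
  4 = 4*1 + 0, so a_4 = 4.
The remainder reaches 0 after 5 divisions, so the expansion has 5 partial quotients, read off in order.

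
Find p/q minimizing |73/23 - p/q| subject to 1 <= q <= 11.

19/6

Expand x = 73/23 as a continued fraction with the Euclidean algorithm:
  73 = 3*23 + 4, so a_0 = 3.
  23 = 5*4 + 3, so a_1 = 5.
  4 = 1*3 + 1, so a_2 = 1.
  3 = 3*1 + 0, so a_3 = 3.
so x = [3; 5, 1, 3].
Convergents (p_i = a_i*p_{i-1} + p_{i-2}, q_i = a_i*q_{i-1} + q_{i-2} with p_{-2}=0, p_{-1}=1, q_{-2}=1, q_{-1}=0), until the denominator exceeds 11:
  i=0: a_0=3, p_0 = 3*1 + 0 = 3, q_0 = 3*0 + 1 = 1.
  i=1: a_1=5, p_1 = 5*3 + 1 = 16, q_1 = 5*1 + 0 = 5.
  i=2: a_2=1, p_2 = 1*16 + 3 = 19, q_2 = 1*5 + 1 = 6.
  i=3: a_3=3, p_3 = 3*19 + 16 = 73, q_3 = 3*6 + 5 = 23.
q_3 = 23 > 11, so the last convergent with denominator <= 11 is p_2/q_2 = 19/6.
The closest fraction with denominator <= 11 is either p_2/q_2 or the intermediate fraction (k*p_2 + p_1)/(k*q_2 + q_1) with the largest k >= 1 whose denominator stays <= 11; these approach x as k grows, and every other convergent or intermediate fraction in range is farther away.
Largest k: floor((11 - q_1)/q_2) = floor((11 - 5)/6) = 1.
That gives (1*19 + 16)/(1*6 + 5) = 35/11.
Compare the errors: |x - 19/6| = |73*6 - 19*23|/(23*6) = 1/138, and |x - 35/11| = |73*11 - 35*23|/(23*11) = 2/253.
Cross-multiplying, 1*253 = 253 < 276 = 2*138, so 1/138 is smaller: the convergent 19/6 is closer to x than 35/11.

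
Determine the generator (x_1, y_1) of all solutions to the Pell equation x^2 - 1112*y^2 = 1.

(x, y) = (2501, 75)

First expand sqrt(1112) as a continued fraction. With x_i = (sqrt(1112) + m_i)/d_i and (m_0, d_0) = (0, 1): a_0 = floor(sqrt(1112)) = 33, since 33^2 = 1089 <= 1112 < 1156 = 34^2.
Iterate m_{i+1} = d_i*a_i - m_i, d_{i+1} = (1112 - m_{i+1}^2)/d_i, a_{i+1} = floor((a_0 + m_{i+1})/d_{i+1}):
  m_1 = 1*33 - 0 = 33, d_1 = (1112 - 33^2)/1 = 23/1 = 23, a_1 = floor((33 + 33)/23) = 2.
  m_2 = 23*2 - 33 = 13, d_2 = (1112 - 13^2)/23 = 943/23 = 41, a_2 = floor((33 + 13)/41) = 1.
  m_3 = 41*1 - 13 = 28, d_3 = (1112 - 28^2)/41 = 328/41 = 8, a_3 = floor((33 + 28)/8) = 7.
  m_4 = 8*7 - 28 = 28, d_4 = (1112 - 28^2)/8 = 328/8 = 41, a_4 = floor((33 + 28)/41) = 1.
  m_5 = 41*1 - 28 = 13, d_5 = (1112 - 13^2)/41 = 943/41 = 23, a_5 = floor((33 + 13)/23) = 2.
  m_6 = 23*2 - 13 = 33, d_6 = (1112 - 33^2)/23 = 23/23 = 1, a_6 = floor((33 + 33)/1) = 66.
  m_7 = 1*66 - 33 = 33, d_7 = (1112 - 33^2)/1 = 23/1 = 23: (m_7, d_7) = (m_1, d_1) = (33, 23), so from here the quotients repeat a_1, ..., a_6; the period length is 6.
So sqrt(1112) = [33; (2, 1, 7, 1, 2, 66)] with period length k = 6.
k is even, so the fundamental solution of x^2 - 1112y^2 = 1 is (p_{k-1}, q_{k-1}) = (p_5, q_5); compute convergents through index 5.
Convergents (p_i = a_i*p_{i-1} + p_{i-2}, q_i = a_i*q_{i-1} + q_{i-2} with p_{-2}=0, p_{-1}=1, q_{-2}=1, q_{-1}=0):
  i=0: a_0=33, p_0 = 33*1 + 0 = 33, q_0 = 33*0 + 1 = 1.
  i=1: a_1=2, p_1 = 2*33 + 1 = 67, q_1 = 2*1 + 0 = 2.
  i=2: a_2=1, p_2 = 1*67 + 33 = 100, q_2 = 1*2 + 1 = 3.
  i=3: a_3=7, p_3 = 7*100 + 67 = 767, q_3 = 7*3 + 2 = 23.
  i=4: a_4=1, p_4 = 1*767 + 100 = 867, q_4 = 1*23 + 3 = 26.
  i=5: a_5=2, p_5 = 2*867 + 767 = 2501, q_5 = 2*26 + 23 = 75.
Check: 2501^2 - 1112*75^2 = 6255001 - 6255000 = 1, so (x, y) = (2501, 75) solves the equation, and by the theorem it is the least positive solution.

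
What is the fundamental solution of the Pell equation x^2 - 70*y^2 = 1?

First expand sqrt(70) as a continued fraction. With x_i = (sqrt(70) + m_i)/d_i and (m_0, d_0) = (0, 1): a_0 = floor(sqrt(70)) = 8, since 8^2 = 64 <= 70 < 81 = 9^2.
Iterate m_{i+1} = d_i*a_i - m_i, d_{i+1} = (70 - m_{i+1}^2)/d_i, a_{i+1} = floor((a_0 + m_{i+1})/d_{i+1}):
  m_1 = 1*8 - 0 = 8, d_1 = (70 - 8^2)/1 = 6/1 = 6, a_1 = floor((8 + 8)/6) = 2.
  m_2 = 6*2 - 8 = 4, d_2 = (70 - 4^2)/6 = 54/6 = 9, a_2 = floor((8 + 4)/9) = 1.
  m_3 = 9*1 - 4 = 5, d_3 = (70 - 5^2)/9 = 45/9 = 5, a_3 = floor((8 + 5)/5) = 2.
  m_4 = 5*2 - 5 = 5, d_4 = (70 - 5^2)/5 = 45/5 = 9, a_4 = floor((8 + 5)/9) = 1.
  m_5 = 9*1 - 5 = 4, d_5 = (70 - 4^2)/9 = 54/9 = 6, a_5 = floor((8 + 4)/6) = 2.
  m_6 = 6*2 - 4 = 8, d_6 = (70 - 8^2)/6 = 6/6 = 1, a_6 = floor((8 + 8)/1) = 16.
  m_7 = 1*16 - 8 = 8, d_7 = (70 - 8^2)/1 = 6/1 = 6: (m_7, d_7) = (m_1, d_1) = (8, 6), so from here the quotients repeat a_1, ..., a_6; the period length is 6.
So sqrt(70) = [8; (2, 1, 2, 1, 2, 16)] with period length k = 6.
k is even, so the fundamental solution of x^2 - 70y^2 = 1 is (p_{k-1}, q_{k-1}) = (p_5, q_5); compute convergents through index 5.
Convergents (p_i = a_i*p_{i-1} + p_{i-2}, q_i = a_i*q_{i-1} + q_{i-2} with p_{-2}=0, p_{-1}=1, q_{-2}=1, q_{-1}=0):
  i=0: a_0=8, p_0 = 8*1 + 0 = 8, q_0 = 8*0 + 1 = 1.
  i=1: a_1=2, p_1 = 2*8 + 1 = 17, q_1 = 2*1 + 0 = 2.
  i=2: a_2=1, p_2 = 1*17 + 8 = 25, q_2 = 1*2 + 1 = 3.
  i=3: a_3=2, p_3 = 2*25 + 17 = 67, q_3 = 2*3 + 2 = 8.
  i=4: a_4=1, p_4 = 1*67 + 25 = 92, q_4 = 1*8 + 3 = 11.
  i=5: a_5=2, p_5 = 2*92 + 67 = 251, q_5 = 2*11 + 8 = 30.
Check: 251^2 - 70*30^2 = 63001 - 63000 = 1, so (x, y) = (251, 30) solves the equation, and by the theorem it is the least positive solution.

(x, y) = (251, 30)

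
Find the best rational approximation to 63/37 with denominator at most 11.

17/10

Expand x = 63/37 as a continued fraction with the Euclidean algorithm:
  63 = 1*37 + 26, so a_0 = 1.
  37 = 1*26 + 11, so a_1 = 1.
  26 = 2*11 + 4, so a_2 = 2.
  11 = 2*4 + 3, so a_3 = 2.
  4 = 1*3 + 1, so a_4 = 1.
  3 = 3*1 + 0, so a_5 = 3.
so x = [1; 1, 2, 2, 1, 3].
Convergents (p_i = a_i*p_{i-1} + p_{i-2}, q_i = a_i*q_{i-1} + q_{i-2} with p_{-2}=0, p_{-1}=1, q_{-2}=1, q_{-1}=0), until the denominator exceeds 11:
  i=0: a_0=1, p_0 = 1*1 + 0 = 1, q_0 = 1*0 + 1 = 1.
  i=1: a_1=1, p_1 = 1*1 + 1 = 2, q_1 = 1*1 + 0 = 1.
  i=2: a_2=2, p_2 = 2*2 + 1 = 5, q_2 = 2*1 + 1 = 3.
  i=3: a_3=2, p_3 = 2*5 + 2 = 12, q_3 = 2*3 + 1 = 7.
  i=4: a_4=1, p_4 = 1*12 + 5 = 17, q_4 = 1*7 + 3 = 10.
  i=5: a_5=3, p_5 = 3*17 + 12 = 63, q_5 = 3*10 + 7 = 37.
q_5 = 37 > 11, so the last convergent with denominator <= 11 is p_4/q_4 = 17/10.
The closest fraction with denominator <= 11 is either p_4/q_4 or the intermediate fraction (k*p_4 + p_3)/(k*q_4 + q_3) with the largest k >= 1 whose denominator stays <= 11; these approach x as k grows, and every other convergent or intermediate fraction in range is farther away.
Largest k: floor((11 - q_3)/q_4) = floor((11 - 7)/10) = 0.
Since k = 0, no intermediate fraction beyond p_4/q_4 has denominator <= 11, so the convergent 17/10 is the closest (its error is |63*10 - 17*37|/(37*10) = 1/370).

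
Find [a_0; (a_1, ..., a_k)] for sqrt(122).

Write x_i = (sqrt(122) + m_i)/d_i with (m_0, d_0) = (0, 1). a_0 = floor(sqrt(122)) = 11, since 11^2 = 121 <= 122 < 144 = 12^2.
Iterate m_{i+1} = d_i*a_i - m_i, d_{i+1} = (122 - m_{i+1}^2)/d_i, a_{i+1} = floor((a_0 + m_{i+1})/d_{i+1}):
  m_1 = 1*11 - 0 = 11, d_1 = (122 - 11^2)/1 = 1/1 = 1, a_1 = floor((11 + 11)/1) = 22.
  m_2 = 1*22 - 11 = 11, d_2 = (122 - 11^2)/1 = 1/1 = 1: (m_2, d_2) = (m_1, d_1) = (11, 1), so from here the quotient a_1 repeats; the period length is 1.
Hence the expansion of sqrt(122) is a_0 = 11 followed by the repeating block 22 (period 1).

[11; (22)]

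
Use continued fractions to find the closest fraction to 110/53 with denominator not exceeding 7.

15/7

Expand x = 110/53 as a continued fraction with the Euclidean algorithm:
  110 = 2*53 + 4, so a_0 = 2.
  53 = 13*4 + 1, so a_1 = 13.
  4 = 4*1 + 0, so a_2 = 4.
so x = [2; 13, 4].
Convergents (p_i = a_i*p_{i-1} + p_{i-2}, q_i = a_i*q_{i-1} + q_{i-2} with p_{-2}=0, p_{-1}=1, q_{-2}=1, q_{-1}=0), until the denominator exceeds 7:
  i=0: a_0=2, p_0 = 2*1 + 0 = 2, q_0 = 2*0 + 1 = 1.
  i=1: a_1=13, p_1 = 13*2 + 1 = 27, q_1 = 13*1 + 0 = 13.
q_1 = 13 > 7, so the last convergent with denominator <= 7 is p_0/q_0 = 2/1.
The closest fraction with denominator <= 7 is either p_0/q_0 or the intermediate fraction (k*p_0 + p_{-1})/(k*q_0 + q_{-1}) with the largest k >= 1 whose denominator stays <= 7; these approach x as k grows, and every other convergent or intermediate fraction in range is farther away.
Largest k: floor((7 - q_{-1})/q_0) = floor((7 - 0)/1) = 7 (using the seeds p_{-1} = 1, q_{-1} = 0).
That gives (7*2 + 1)/(7*1 + 0) = 15/7.
Compare the errors: |x - 2/1| = |110*1 - 2*53|/(53*1) = 4/53, and |x - 15/7| = |110*7 - 15*53|/(53*7) = 25/371.
Cross-multiplying, 25*53 = 1325 < 1484 = 4*371, so 25/371 is smaller: the intermediate fraction 15/7 is closer to x than 2/1.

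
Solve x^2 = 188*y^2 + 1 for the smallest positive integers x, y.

First expand sqrt(188) as a continued fraction. With x_i = (sqrt(188) + m_i)/d_i and (m_0, d_0) = (0, 1): a_0 = floor(sqrt(188)) = 13, since 13^2 = 169 <= 188 < 196 = 14^2.
Iterate m_{i+1} = d_i*a_i - m_i, d_{i+1} = (188 - m_{i+1}^2)/d_i, a_{i+1} = floor((a_0 + m_{i+1})/d_{i+1}):
  m_1 = 1*13 - 0 = 13, d_1 = (188 - 13^2)/1 = 19/1 = 19, a_1 = floor((13 + 13)/19) = 1.
  m_2 = 19*1 - 13 = 6, d_2 = (188 - 6^2)/19 = 152/19 = 8, a_2 = floor((13 + 6)/8) = 2.
  m_3 = 8*2 - 6 = 10, d_3 = (188 - 10^2)/8 = 88/8 = 11, a_3 = floor((13 + 10)/11) = 2.
  m_4 = 11*2 - 10 = 12, d_4 = (188 - 12^2)/11 = 44/11 = 4, a_4 = floor((13 + 12)/4) = 6.
  m_5 = 4*6 - 12 = 12, d_5 = (188 - 12^2)/4 = 44/4 = 11, a_5 = floor((13 + 12)/11) = 2.
  m_6 = 11*2 - 12 = 10, d_6 = (188 - 10^2)/11 = 88/11 = 8, a_6 = floor((13 + 10)/8) = 2.
  m_7 = 8*2 - 10 = 6, d_7 = (188 - 6^2)/8 = 152/8 = 19, a_7 = floor((13 + 6)/19) = 1.
  m_8 = 19*1 - 6 = 13, d_8 = (188 - 13^2)/19 = 19/19 = 1, a_8 = floor((13 + 13)/1) = 26.
  m_9 = 1*26 - 13 = 13, d_9 = (188 - 13^2)/1 = 19/1 = 19: (m_9, d_9) = (m_1, d_1) = (13, 19), so from here the quotients repeat a_1, ..., a_8; the period length is 8.
So sqrt(188) = [13; (1, 2, 2, 6, 2, 2, 1, 26)] with period length k = 8.
k is even, so the fundamental solution of x^2 - 188y^2 = 1 is (p_{k-1}, q_{k-1}) = (p_7, q_7); compute convergents through index 7.
Convergents (p_i = a_i*p_{i-1} + p_{i-2}, q_i = a_i*q_{i-1} + q_{i-2} with p_{-2}=0, p_{-1}=1, q_{-2}=1, q_{-1}=0):
  i=0: a_0=13, p_0 = 13*1 + 0 = 13, q_0 = 13*0 + 1 = 1.
  i=1: a_1=1, p_1 = 1*13 + 1 = 14, q_1 = 1*1 + 0 = 1.
  i=2: a_2=2, p_2 = 2*14 + 13 = 41, q_2 = 2*1 + 1 = 3.
  i=3: a_3=2, p_3 = 2*41 + 14 = 96, q_3 = 2*3 + 1 = 7.
  i=4: a_4=6, p_4 = 6*96 + 41 = 617, q_4 = 6*7 + 3 = 45.
  i=5: a_5=2, p_5 = 2*617 + 96 = 1330, q_5 = 2*45 + 7 = 97.
  i=6: a_6=2, p_6 = 2*1330 + 617 = 3277, q_6 = 2*97 + 45 = 239.
  i=7: a_7=1, p_7 = 1*3277 + 1330 = 4607, q_7 = 1*239 + 97 = 336.
Check: 4607^2 - 188*336^2 = 21224449 - 21224448 = 1, so (x, y) = (4607, 336) solves the equation, and by the theorem it is the least positive solution.

(x, y) = (4607, 336)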